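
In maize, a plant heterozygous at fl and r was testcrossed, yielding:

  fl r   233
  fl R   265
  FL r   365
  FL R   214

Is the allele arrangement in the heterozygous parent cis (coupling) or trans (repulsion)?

The two most frequent classes are FL r (365) and fl R (265); these are the parental (non-recombinant) types.
So the F1 carried FL r on one chromosome and fl R on the other — the recessive alleles are on opposite chromosomes (trans / repulsion).

trans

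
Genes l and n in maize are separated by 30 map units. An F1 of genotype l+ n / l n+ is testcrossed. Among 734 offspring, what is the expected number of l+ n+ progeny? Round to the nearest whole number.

110

A map distance of 30 map units corresponds to a recombination frequency of 0.300.
The F1 is l+ n / l n+, so l+ n+ is a recombinant gamete class with expected frequency r/2 = 0.300/2 = 0.1500.
Expected number = 0.1500 × 734 = 110.10 ≈ 110.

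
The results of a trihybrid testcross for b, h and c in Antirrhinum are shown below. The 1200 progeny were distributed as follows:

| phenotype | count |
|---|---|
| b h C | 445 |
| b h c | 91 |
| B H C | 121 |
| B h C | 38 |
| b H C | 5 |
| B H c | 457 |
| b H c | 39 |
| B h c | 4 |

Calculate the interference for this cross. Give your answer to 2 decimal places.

0.43

The two most frequent reciprocal classes, B H c and b h C, are the parental types, so the F1 was B H c / b h C.
The two rarest classes, B h c and b H C, are the double crossovers. Comparing them with the parentals, only the h allele has switched, so h is the middle locus and the order is c – h – b.
c–h: (212 + 9)/1200 = 0.1842; h–b: (77 + 9)/1200 = 0.0717.
Expected DCO frequency = 0.1842 × 0.0717 ≈ 0.01321; observed = 9/1200 ≈ 0.00750.
Coefficient of coincidence = 0.00750/0.01321 ≈ 0.57; interference = 1 − 0.57 = 0.43.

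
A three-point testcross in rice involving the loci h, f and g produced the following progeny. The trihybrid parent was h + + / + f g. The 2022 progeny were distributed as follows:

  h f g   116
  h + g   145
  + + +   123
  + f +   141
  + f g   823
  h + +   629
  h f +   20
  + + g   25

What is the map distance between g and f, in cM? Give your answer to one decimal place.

The two rarest classes, h f + and + + g, are the double crossovers. Comparing them with the parentals, only the f allele has switched, so f is the middle locus and the order is g – f – h.
Crossovers in the g–f interval produce the single-crossover classes h + g and + f + (145 + 141 = 286) plus the double crossovers (45).
RF(g–f) = (286 + 45) / 2022 = 331/2022 = 0.1637 → 16.4 cM.

16.4 cM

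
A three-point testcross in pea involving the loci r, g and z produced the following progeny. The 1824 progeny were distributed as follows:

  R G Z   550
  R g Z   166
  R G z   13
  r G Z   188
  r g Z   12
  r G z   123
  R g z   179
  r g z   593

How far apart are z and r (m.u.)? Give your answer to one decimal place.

21.5 m.u.

The two most frequent reciprocal classes, R G Z and r g z, are the parental types, so the F1 was R G Z / r g z.
The two rarest classes, R G z and r g Z, are the double crossovers. Comparing them with the parentals, only the z allele has switched, so z is the middle locus and the order is r – z – g.
Crossovers in the r–z interval produce the single-crossover classes r G Z and R g z (188 + 179 = 367) plus the double crossovers (25).
RF(r–z) = (367 + 25) / 1824 = 392/1824 = 0.2149 → 21.5 m.u.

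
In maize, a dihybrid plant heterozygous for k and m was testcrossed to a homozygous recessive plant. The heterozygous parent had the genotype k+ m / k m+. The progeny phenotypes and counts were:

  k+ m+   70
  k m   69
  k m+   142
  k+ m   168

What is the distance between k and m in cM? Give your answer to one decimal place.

31.0 cM

The recombinant classes are k+ m+ and k m: 70 + 69 = 139.
Recombination frequency = 139/449 = 0.3096 ≈ 31.0%, i.e. 31.0 cM.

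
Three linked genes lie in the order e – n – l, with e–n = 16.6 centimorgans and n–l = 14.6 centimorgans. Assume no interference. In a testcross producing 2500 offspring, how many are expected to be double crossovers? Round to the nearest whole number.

Map distances give recombination frequencies of 0.166 and 0.146 for the two intervals.
With no interference, expected double-crossover frequency = 0.166 × 0.146 = 0.02424.
Expected number = 0.02424 × 2500 = 60.59 ≈ 61.

61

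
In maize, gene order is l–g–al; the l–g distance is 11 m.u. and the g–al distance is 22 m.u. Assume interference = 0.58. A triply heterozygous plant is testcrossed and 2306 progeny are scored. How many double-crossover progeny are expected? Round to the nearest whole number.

23

Map distances give recombination frequencies of 0.110 and 0.220 for the two intervals.
With interference 0.58 (so coincidence = 0.42), expected double-crossover frequency = 0.110 × 0.220 × 0.42 = 0.01016.
Expected number = 0.01016 × 2306 = 23.44 ≈ 23.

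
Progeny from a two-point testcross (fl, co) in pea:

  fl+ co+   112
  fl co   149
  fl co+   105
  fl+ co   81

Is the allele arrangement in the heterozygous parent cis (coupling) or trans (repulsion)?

cis

The two most frequent classes are fl+ co+ (112) and fl co (149); these are the parental (non-recombinant) types.
So the F1 carried fl+ co+ on one chromosome and fl co on the other — the recessive alleles are on the same chromosome (cis / coupling).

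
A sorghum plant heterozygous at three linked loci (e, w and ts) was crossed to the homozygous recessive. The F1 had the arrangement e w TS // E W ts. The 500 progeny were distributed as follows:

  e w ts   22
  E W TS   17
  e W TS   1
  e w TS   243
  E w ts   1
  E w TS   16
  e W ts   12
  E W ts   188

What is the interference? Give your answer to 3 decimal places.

0.187

The two rarest classes, e W TS and E w ts, are the double crossovers. Comparing them with the parentals, only the w allele has switched, so w is the middle locus and the order is e – w – ts.
e–w: (28 + 2)/500 = 0.0600; w–ts: (39 + 2)/500 = 0.0820.
Expected DCO frequency = 0.0600 × 0.0820 ≈ 0.00492; observed = 2/500 ≈ 0.00400.
Coefficient of coincidence = 0.00400/0.00492 ≈ 0.813; interference = 1 − 0.813 = 0.187.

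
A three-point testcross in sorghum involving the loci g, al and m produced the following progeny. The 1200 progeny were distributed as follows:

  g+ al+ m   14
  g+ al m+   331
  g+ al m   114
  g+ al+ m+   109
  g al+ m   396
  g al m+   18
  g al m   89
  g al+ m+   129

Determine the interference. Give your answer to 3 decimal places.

The two most frequent reciprocal classes, g+ al m+ and g al+ m, are the parental types, so the F1 was g+ al m+ / g al+ m.
The two rarest classes, g al m+ and g+ al+ m, are the double crossovers. Comparing them with the parentals, only the g allele has switched, so g is the middle locus and the order is m – g – al.
m–g: (243 + 32)/1200 = 0.2292; g–al: (198 + 32)/1200 = 0.1917.
Expected DCO frequency = 0.2292 × 0.1917 ≈ 0.04394; observed = 32/1200 ≈ 0.02667.
Coefficient of coincidence = 0.02667/0.04394 ≈ 0.607; interference = 1 − 0.607 = 0.393.

0.393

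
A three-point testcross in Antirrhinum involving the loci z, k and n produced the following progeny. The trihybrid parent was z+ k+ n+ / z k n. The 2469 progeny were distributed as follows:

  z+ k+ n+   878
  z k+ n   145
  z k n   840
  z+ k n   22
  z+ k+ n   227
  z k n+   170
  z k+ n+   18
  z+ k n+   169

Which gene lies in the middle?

z

The two rarest classes, z k+ n+ and z+ k n, are the double crossovers. Comparing them with the parentals, only the z allele has switched, so z is the middle locus and the order is n – z – k.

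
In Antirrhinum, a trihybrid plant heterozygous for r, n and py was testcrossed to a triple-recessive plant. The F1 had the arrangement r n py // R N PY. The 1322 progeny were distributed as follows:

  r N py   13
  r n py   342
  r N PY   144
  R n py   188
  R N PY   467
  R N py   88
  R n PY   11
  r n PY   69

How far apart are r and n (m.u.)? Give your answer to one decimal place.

26.9 m.u.

The two rarest classes, r N py and R n PY, are the double crossovers. Comparing them with the parentals, only the n allele has switched, so n is the middle locus and the order is r – n – py.
Crossovers in the r–n interval produce the single-crossover classes R n py and r N PY (188 + 144 = 332) plus the double crossovers (24).
RF(r–n) = (332 + 24) / 1322 = 356/1322 = 0.2693 → 26.9 m.u.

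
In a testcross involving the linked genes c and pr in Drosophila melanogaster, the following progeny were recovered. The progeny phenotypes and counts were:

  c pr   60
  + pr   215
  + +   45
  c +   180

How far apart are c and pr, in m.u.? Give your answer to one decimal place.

The two most frequent classes, + pr (215) and c + (180), are the parental types, so the F1 was + pr / c +.
The recombinant classes are + + and c pr: 45 + 60 = 105.
Recombination frequency = 105/500 = 0.2100 ≈ 21.0%, i.e. 21.0 m.u.

21.0 m.u.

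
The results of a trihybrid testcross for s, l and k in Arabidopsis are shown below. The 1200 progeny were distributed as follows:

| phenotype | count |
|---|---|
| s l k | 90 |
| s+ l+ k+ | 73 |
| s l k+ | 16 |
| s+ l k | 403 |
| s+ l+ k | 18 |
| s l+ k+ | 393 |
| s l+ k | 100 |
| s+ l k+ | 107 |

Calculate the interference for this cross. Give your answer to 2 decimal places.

The two most frequent reciprocal classes, s l+ k+ and s+ l k, are the parental types, so the F1 was s l+ k+ / s+ l k.
The two rarest classes, s l k+ and s+ l+ k, are the double crossovers. Comparing them with the parentals, only the l allele has switched, so l is the middle locus and the order is s – l – k.
s–l: (163 + 34)/1200 = 0.1642; l–k: (207 + 34)/1200 = 0.2008.
Expected DCO frequency = 0.1642 × 0.2008 ≈ 0.03297; observed = 34/1200 ≈ 0.02833.
Coefficient of coincidence = 0.02833/0.03297 ≈ 0.86; interference = 1 − 0.86 = 0.14.

0.14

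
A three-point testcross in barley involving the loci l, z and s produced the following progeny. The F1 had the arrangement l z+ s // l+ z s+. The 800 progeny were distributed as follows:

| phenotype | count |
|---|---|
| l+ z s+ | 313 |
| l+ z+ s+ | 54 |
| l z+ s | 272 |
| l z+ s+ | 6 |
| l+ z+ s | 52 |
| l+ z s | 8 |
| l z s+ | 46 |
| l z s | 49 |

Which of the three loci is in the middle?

The two rarest classes, l z+ s+ and l+ z s, are the double crossovers. Comparing them with the parentals, only the s allele has switched, so s is the middle locus and the order is l – s – z.

s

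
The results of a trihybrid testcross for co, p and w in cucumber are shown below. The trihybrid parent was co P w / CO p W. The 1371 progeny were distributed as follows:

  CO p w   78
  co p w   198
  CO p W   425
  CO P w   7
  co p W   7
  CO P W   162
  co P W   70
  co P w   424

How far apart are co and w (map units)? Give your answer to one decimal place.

11.8 map units

The two rarest classes, CO P w and co p W, are the double crossovers. Comparing them with the parentals, only the co allele has switched, so co is the middle locus and the order is w – co – p.
Crossovers in the w–co interval produce the single-crossover classes co P W and CO p w (70 + 78 = 148) plus the double crossovers (14).
RF(w–co) = (148 + 14) / 1371 = 162/1371 = 0.1182 → 11.8 map units.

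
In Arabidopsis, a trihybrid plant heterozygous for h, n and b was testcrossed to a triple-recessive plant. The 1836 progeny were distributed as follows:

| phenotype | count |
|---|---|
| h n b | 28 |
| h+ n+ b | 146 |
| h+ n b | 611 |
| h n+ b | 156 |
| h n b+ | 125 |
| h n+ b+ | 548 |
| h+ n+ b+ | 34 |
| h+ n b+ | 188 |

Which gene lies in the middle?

The two most frequent reciprocal classes, h+ n b and h n+ b+, are the parental types, so the F1 was h+ n b / h n+ b+.
The two rarest classes, h n b and h+ n+ b+, are the double crossovers. Comparing them with the parentals, only the h allele has switched, so h is the middle locus and the order is b – h – n.

h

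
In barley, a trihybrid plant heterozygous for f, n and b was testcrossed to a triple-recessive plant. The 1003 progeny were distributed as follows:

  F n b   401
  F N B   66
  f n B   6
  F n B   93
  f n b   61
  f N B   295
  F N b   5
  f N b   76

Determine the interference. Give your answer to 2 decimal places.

0.56

The two most frequent reciprocal classes, f N B and F n b, are the parental types, so the F1 was f N B / F n b.
The two rarest classes, f n B and F N b, are the double crossovers. Comparing them with the parentals, only the n allele has switched, so n is the middle locus and the order is b – n – f.
b–n: (169 + 11)/1003 = 0.1795; n–f: (127 + 11)/1003 = 0.1376.
Expected DCO frequency = 0.1795 × 0.1376 ≈ 0.02470; observed = 11/1003 ≈ 0.01097.
Coefficient of coincidence = 0.01097/0.02470 ≈ 0.44; interference = 1 − 0.44 = 0.56.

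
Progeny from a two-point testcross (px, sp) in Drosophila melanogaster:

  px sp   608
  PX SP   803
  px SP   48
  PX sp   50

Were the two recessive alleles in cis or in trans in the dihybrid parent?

The two most frequent classes are PX SP (803) and px sp (608); these are the parental (non-recombinant) types.
So the F1 carried PX SP on one chromosome and px sp on the other — the recessive alleles are on the same chromosome (cis / coupling).

cis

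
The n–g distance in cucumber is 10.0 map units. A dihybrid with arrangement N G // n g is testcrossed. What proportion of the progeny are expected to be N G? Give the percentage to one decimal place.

45.0%

A map distance of 10.0 map units corresponds to a recombination frequency of 0.100.
The F1 is N G / n g, so N G is a parental gamete class with expected frequency (1 − r)/2 = 0.900/2 = 0.4500.
That is 0.4500 = 45.0% of the progeny.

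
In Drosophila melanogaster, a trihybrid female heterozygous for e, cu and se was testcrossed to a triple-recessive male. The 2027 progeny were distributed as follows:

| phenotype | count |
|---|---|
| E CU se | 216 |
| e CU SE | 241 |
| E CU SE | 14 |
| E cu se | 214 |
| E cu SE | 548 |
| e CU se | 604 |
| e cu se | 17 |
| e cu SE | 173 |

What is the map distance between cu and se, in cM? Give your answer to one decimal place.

24.0 cM

The two most frequent reciprocal classes, E cu SE and e CU se, are the parental types, so the F1 was E cu SE / e CU se.
The two rarest classes, E CU SE and e cu se, are the double crossovers. Comparing them with the parentals, only the cu allele has switched, so cu is the middle locus and the order is e – cu – se.
Crossovers in the cu–se interval produce the single-crossover classes E cu se and e CU SE (214 + 241 = 455) plus the double crossovers (31).
RF(cu–se) = (455 + 31) / 2027 = 486/2027 = 0.2398 → 24.0 cM.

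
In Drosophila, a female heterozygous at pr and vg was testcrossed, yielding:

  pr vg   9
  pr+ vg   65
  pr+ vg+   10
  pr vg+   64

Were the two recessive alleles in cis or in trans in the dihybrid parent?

The two most frequent classes are pr+ vg (65) and pr vg+ (64); these are the parental (non-recombinant) types.
So the F1 carried pr+ vg on one chromosome and pr vg+ on the other — the recessive alleles are on opposite chromosomes (trans / repulsion).

trans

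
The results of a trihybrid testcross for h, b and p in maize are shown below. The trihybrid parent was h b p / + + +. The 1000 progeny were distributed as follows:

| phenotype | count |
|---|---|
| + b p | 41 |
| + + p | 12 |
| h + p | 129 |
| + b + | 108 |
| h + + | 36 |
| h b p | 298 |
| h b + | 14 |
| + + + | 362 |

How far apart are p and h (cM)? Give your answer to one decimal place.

The two rarest classes, h b + and + + p, are the double crossovers. Comparing them with the parentals, only the p allele has switched, so p is the middle locus and the order is b – p – h.
Crossovers in the p–h interval produce the single-crossover classes + b p and h + + (41 + 36 = 77) plus the double crossovers (26).
RF(p–h) = (77 + 26) / 1000 = 103/1000 = 0.1030 → 10.3 cM.

10.3 cM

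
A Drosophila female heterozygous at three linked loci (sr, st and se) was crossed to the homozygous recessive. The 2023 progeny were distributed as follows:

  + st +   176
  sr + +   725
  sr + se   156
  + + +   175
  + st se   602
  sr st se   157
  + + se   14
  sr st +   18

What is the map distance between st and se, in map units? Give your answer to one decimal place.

18.0 map units

The two most frequent reciprocal classes, sr + + and + st se, are the parental types, so the F1 was sr + + / + st se.
The two rarest classes, sr st + and + + se, are the double crossovers. Comparing them with the parentals, only the st allele has switched, so st is the middle locus and the order is se – st – sr.
Crossovers in the se–st interval produce the single-crossover classes sr + se and + st + (156 + 176 = 332) plus the double crossovers (32).
RF(se–st) = (332 + 32) / 2023 = 364/2023 = 0.1799 → 18.0 map units.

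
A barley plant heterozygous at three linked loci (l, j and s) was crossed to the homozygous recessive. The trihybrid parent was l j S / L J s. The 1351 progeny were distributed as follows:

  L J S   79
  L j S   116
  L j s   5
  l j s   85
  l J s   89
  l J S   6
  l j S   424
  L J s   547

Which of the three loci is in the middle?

The two rarest classes, l J S and L j s, are the double crossovers. Comparing them with the parentals, only the j allele has switched, so j is the middle locus and the order is l – j – s.

j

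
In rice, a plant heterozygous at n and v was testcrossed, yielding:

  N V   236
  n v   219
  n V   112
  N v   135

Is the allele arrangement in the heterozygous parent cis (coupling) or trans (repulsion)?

cis

The two most frequent classes are N V (236) and n v (219); these are the parental (non-recombinant) types.
So the F1 carried N V on one chromosome and n v on the other — the recessive alleles are on the same chromosome (cis / coupling).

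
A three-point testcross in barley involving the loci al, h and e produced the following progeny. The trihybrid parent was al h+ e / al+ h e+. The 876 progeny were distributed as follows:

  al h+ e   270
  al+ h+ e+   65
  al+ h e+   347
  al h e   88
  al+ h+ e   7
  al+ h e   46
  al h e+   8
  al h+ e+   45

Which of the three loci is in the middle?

al

The two rarest classes, al+ h+ e and al h e+, are the double crossovers. Comparing them with the parentals, only the al allele has switched, so al is the middle locus and the order is e – al – h.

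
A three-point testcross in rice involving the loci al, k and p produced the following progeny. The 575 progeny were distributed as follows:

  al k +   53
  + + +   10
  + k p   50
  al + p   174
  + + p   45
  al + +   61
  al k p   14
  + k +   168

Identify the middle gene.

The two most frequent reciprocal classes, al + p and + k +, are the parental types, so the F1 was al + p / + k +.
The two rarest classes, al k p and + + +, are the double crossovers. Comparing them with the parentals, only the k allele has switched, so k is the middle locus and the order is p – k – al.

k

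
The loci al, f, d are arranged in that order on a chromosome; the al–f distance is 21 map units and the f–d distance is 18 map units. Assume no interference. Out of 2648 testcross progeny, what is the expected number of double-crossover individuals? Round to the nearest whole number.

Map distances give recombination frequencies of 0.210 and 0.180 for the two intervals.
With no interference, expected double-crossover frequency = 0.210 × 0.180 = 0.03780.
Expected number = 0.03780 × 2648 = 100.09 ≈ 100.

100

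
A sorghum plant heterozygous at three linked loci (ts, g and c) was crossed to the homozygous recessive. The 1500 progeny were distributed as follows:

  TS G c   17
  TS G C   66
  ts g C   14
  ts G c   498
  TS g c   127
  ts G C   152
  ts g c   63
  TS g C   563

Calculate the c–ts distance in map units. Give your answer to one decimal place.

20.7 map units

The two most frequent reciprocal classes, ts G c and TS g C, are the parental types, so the F1 was ts G c / TS g C.
The two rarest classes, TS G c and ts g C, are the double crossovers. Comparing them with the parentals, only the ts allele has switched, so ts is the middle locus and the order is c – ts – g.
Crossovers in the c–ts interval produce the single-crossover classes ts G C and TS g c (152 + 127 = 279) plus the double crossovers (31).
RF(c–ts) = (279 + 31) / 1500 = 310/1500 = 0.2067 → 20.7 map units.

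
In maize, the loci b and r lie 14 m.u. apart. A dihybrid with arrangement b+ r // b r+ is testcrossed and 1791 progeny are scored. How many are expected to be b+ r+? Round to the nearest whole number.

125

A map distance of 14 m.u. corresponds to a recombination frequency of 0.140.
The F1 is b+ r / b r+, so b+ r+ is a recombinant gamete class with expected frequency r/2 = 0.140/2 = 0.0700.
Expected number = 0.0700 × 1791 = 125.37 ≈ 125.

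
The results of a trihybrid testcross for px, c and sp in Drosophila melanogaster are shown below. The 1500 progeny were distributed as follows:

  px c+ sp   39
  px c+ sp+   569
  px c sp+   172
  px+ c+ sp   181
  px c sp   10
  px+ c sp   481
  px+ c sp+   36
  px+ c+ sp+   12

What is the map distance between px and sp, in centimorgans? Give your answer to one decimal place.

The two most frequent reciprocal classes, px c+ sp+ and px+ c sp, are the parental types, so the F1 was px c+ sp+ / px+ c sp.
The two rarest classes, px+ c+ sp+ and px c sp, are the double crossovers. Comparing them with the parentals, only the px allele has switched, so px is the middle locus and the order is sp – px – c.
Crossovers in the sp–px interval produce the single-crossover classes px c+ sp and px+ c sp+ (39 + 36 = 75) plus the double crossovers (22).
RF(sp–px) = (75 + 22) / 1500 = 97/1500 = 0.0647 → 6.5 centimorgans.

6.5 centimorgans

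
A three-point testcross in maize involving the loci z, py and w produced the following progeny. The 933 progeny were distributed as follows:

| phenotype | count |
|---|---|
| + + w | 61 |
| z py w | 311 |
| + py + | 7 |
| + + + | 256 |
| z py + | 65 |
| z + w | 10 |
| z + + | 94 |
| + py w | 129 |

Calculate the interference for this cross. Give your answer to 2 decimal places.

0.54

The two most frequent reciprocal classes, z py w and + + +, are the parental types, so the F1 was z py w / + + +.
The two rarest classes, z + w and + py +, are the double crossovers. Comparing them with the parentals, only the py allele has switched, so py is the middle locus and the order is w – py – z.
w–py: (126 + 17)/933 = 0.1533; py–z: (223 + 17)/933 = 0.2572.
Expected DCO frequency = 0.1533 × 0.2572 ≈ 0.03943; observed = 17/933 ≈ 0.01822.
Coefficient of coincidence = 0.01822/0.03943 ≈ 0.46; interference = 1 − 0.46 = 0.54.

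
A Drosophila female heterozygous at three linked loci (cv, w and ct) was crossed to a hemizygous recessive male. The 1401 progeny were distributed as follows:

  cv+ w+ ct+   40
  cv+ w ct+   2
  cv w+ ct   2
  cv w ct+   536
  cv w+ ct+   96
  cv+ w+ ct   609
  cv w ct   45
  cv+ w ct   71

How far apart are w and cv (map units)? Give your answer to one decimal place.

The two most frequent reciprocal classes, cv+ w+ ct and cv w ct+, are the parental types, so the F1 was cv+ w+ ct / cv w ct+.
The two rarest classes, cv w+ ct and cv+ w ct+, are the double crossovers. Comparing them with the parentals, only the cv allele has switched, so cv is the middle locus and the order is ct – cv – w.
Crossovers in the cv–w interval produce the single-crossover classes cv+ w ct and cv w+ ct+ (71 + 96 = 167) plus the double crossovers (4).
RF(cv–w) = (167 + 4) / 1401 = 171/1401 = 0.1221 → 12.2 map units.

12.2 map units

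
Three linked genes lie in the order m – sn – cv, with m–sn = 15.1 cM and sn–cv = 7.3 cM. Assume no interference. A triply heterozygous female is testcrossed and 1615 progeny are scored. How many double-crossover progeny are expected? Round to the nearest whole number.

18

Map distances give recombination frequencies of 0.151 and 0.073 for the two intervals.
With no interference, expected double-crossover frequency = 0.151 × 0.073 = 0.01102.
Expected number = 0.01102 × 1615 = 17.80 ≈ 18.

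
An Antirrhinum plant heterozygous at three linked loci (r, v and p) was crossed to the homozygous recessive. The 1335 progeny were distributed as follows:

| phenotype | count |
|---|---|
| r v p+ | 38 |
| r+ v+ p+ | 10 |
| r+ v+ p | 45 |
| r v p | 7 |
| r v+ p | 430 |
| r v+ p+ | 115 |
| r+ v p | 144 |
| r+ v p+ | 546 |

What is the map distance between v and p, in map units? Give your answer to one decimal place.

20.7 map units

The two most frequent reciprocal classes, r+ v p+ and r v+ p, are the parental types, so the F1 was r+ v p+ / r v+ p.
The two rarest classes, r+ v+ p+ and r v p, are the double crossovers. Comparing them with the parentals, only the v allele has switched, so v is the middle locus and the order is r – v – p.
Crossovers in the v–p interval produce the single-crossover classes r+ v p and r v+ p+ (144 + 115 = 259) plus the double crossovers (17).
RF(v–p) = (259 + 17) / 1335 = 276/1335 = 0.2067 → 20.7 map units.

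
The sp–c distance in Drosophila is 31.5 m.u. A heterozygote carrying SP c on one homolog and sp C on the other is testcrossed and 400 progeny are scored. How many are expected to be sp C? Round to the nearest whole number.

A map distance of 31.5 m.u. corresponds to a recombination frequency of 0.315.
The F1 is SP c / sp C, so sp C is a parental gamete class with expected frequency (1 − r)/2 = 0.685/2 = 0.3425.
Expected number = 0.3425 × 400 = 137.00 ≈ 137.

137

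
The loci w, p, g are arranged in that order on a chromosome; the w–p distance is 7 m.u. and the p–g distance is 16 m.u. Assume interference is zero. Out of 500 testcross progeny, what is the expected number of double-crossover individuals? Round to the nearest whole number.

6

Map distances give recombination frequencies of 0.070 and 0.160 for the two intervals.
With no interference, expected double-crossover frequency = 0.070 × 0.160 = 0.01120.
Expected number = 0.01120 × 500 = 5.60 ≈ 6.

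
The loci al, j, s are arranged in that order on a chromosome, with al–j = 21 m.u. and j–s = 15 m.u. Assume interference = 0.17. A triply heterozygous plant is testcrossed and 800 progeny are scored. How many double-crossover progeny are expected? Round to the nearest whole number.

Map distances give recombination frequencies of 0.210 and 0.150 for the two intervals.
With interference 0.17 (so coincidence = 0.83), expected double-crossover frequency = 0.210 × 0.150 × 0.83 = 0.02614.
Expected number = 0.02614 × 800 = 20.92 ≈ 21.

21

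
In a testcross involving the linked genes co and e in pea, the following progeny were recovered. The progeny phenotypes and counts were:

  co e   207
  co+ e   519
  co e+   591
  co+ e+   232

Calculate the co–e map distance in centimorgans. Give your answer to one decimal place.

The two most frequent classes, co+ e (519) and co e+ (591), are the parental types, so the F1 was co+ e / co e+.
The recombinant classes are co+ e+ and co e: 232 + 207 = 439.
Recombination frequency = 439/1549 = 0.2834 ≈ 28.3%, i.e. 28.3 centimorgans.

28.3 centimorgans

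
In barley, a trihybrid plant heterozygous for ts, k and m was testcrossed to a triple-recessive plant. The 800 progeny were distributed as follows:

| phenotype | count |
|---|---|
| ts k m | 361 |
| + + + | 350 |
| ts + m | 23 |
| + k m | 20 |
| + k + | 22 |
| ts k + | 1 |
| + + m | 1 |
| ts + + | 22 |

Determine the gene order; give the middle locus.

The two most frequent reciprocal classes, ts k m and + + +, are the parental types, so the F1 was ts k m / + + +.
The two rarest classes, ts k + and + + m, are the double crossovers. Comparing them with the parentals, only the m allele has switched, so m is the middle locus and the order is ts – m – k.

m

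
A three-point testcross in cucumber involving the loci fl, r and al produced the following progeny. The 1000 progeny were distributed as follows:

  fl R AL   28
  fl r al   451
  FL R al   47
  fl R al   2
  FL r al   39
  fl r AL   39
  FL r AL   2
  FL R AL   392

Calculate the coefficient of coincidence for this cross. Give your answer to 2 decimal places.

The two most frequent reciprocal classes, fl r al and FL R AL, are the parental types, so the F1 was fl r al / FL R AL.
The two rarest classes, fl R al and FL r AL, are the double crossovers. Comparing them with the parentals, only the r allele has switched, so r is the middle locus and the order is al – r – fl.
al–r: (86 + 4)/1000 = 0.0900; r–fl: (67 + 4)/1000 = 0.0710.
Expected DCO frequency = 0.0900 × 0.0710 ≈ 0.00639; observed = 4/1000 ≈ 0.00400.
Coefficient of coincidence = 0.00400/0.00639 ≈ 0.63.

0.63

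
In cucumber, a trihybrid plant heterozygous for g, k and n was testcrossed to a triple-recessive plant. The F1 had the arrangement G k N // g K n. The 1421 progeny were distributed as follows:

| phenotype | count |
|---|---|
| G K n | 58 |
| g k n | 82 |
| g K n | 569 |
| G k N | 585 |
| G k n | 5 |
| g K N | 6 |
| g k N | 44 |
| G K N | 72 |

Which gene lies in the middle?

The two rarest classes, G k n and g K N, are the double crossovers. Comparing them with the parentals, only the n allele has switched, so n is the middle locus and the order is g – n – k.

n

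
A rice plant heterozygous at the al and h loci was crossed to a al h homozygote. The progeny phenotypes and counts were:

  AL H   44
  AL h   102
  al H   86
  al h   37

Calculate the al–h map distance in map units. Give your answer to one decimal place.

The two most frequent classes, AL h (102) and al H (86), are the parental types, so the F1 was AL h / al H.
The recombinant classes are AL H and al h: 44 + 37 = 81.
Recombination frequency = 81/269 = 0.3011 ≈ 30.1%, i.e. 30.1 map units.

30.1 map units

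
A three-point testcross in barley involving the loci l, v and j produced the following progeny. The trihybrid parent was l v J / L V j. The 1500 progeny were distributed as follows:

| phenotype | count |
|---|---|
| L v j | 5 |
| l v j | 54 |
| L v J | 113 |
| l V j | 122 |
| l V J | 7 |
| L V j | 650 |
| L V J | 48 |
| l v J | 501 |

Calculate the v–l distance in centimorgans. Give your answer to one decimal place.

16.5 centimorgans

The two rarest classes, l V J and L v j, are the double crossovers. Comparing them with the parentals, only the v allele has switched, so v is the middle locus and the order is j – v – l.
Crossovers in the v–l interval produce the single-crossover classes L v J and l V j (113 + 122 = 235) plus the double crossovers (12).
RF(v–l) = (235 + 12) / 1500 = 247/1500 = 0.1647 → 16.5 centimorgans.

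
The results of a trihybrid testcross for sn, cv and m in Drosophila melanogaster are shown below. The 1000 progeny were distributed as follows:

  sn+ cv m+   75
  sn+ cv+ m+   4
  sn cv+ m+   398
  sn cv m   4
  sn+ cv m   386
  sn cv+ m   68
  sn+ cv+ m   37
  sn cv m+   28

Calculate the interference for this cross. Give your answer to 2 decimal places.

The two most frequent reciprocal classes, sn+ cv m and sn cv+ m+, are the parental types, so the F1 was sn+ cv m / sn cv+ m+.
The two rarest classes, sn cv m and sn+ cv+ m+, are the double crossovers. Comparing them with the parentals, only the sn allele has switched, so sn is the middle locus and the order is m – sn – cv.
m–sn: (143 + 8)/1000 = 0.1510; sn–cv: (65 + 8)/1000 = 0.0730.
Expected DCO frequency = 0.1510 × 0.0730 ≈ 0.01102; observed = 8/1000 ≈ 0.00800.
Coefficient of coincidence = 0.00800/0.01102 ≈ 0.73; interference = 1 − 0.73 = 0.27.

0.27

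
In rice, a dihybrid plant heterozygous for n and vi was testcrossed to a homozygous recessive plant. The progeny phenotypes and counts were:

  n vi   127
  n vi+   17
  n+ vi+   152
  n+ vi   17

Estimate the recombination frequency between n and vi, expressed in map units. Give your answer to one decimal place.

10.9 map units

The two most frequent classes, n+ vi+ (152) and n vi (127), are the parental types, so the F1 was n+ vi+ / n vi.
The recombinant classes are n+ vi and n vi+: 17 + 17 = 34.
Recombination frequency = 34/313 = 0.1086 ≈ 10.9%, i.e. 10.9 map units.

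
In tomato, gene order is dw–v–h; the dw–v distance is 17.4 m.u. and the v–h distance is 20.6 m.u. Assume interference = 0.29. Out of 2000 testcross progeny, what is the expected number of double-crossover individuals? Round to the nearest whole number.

51

Map distances give recombination frequencies of 0.174 and 0.206 for the two intervals.
With interference 0.29 (so coincidence = 0.71), expected double-crossover frequency = 0.174 × 0.206 × 0.71 = 0.02545.
Expected number = 0.02545 × 2000 = 50.90 ≈ 51.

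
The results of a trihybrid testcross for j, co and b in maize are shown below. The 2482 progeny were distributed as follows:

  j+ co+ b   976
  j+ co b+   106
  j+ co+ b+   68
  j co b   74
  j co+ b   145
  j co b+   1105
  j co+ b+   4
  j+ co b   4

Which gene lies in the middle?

The two most frequent reciprocal classes, j+ co+ b and j co b+, are the parental types, so the F1 was j+ co+ b / j co b+.
The two rarest classes, j+ co b and j co+ b+, are the double crossovers. Comparing them with the parentals, only the co allele has switched, so co is the middle locus and the order is b – co – j.

co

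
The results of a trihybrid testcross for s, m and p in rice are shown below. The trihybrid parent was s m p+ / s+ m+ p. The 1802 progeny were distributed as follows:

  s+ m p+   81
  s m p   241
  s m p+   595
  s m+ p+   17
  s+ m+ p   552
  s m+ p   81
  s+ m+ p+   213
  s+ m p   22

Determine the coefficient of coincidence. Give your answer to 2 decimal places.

The two rarest classes, s m+ p+ and s+ m p, are the double crossovers. Comparing them with the parentals, only the m allele has switched, so m is the middle locus and the order is s – m – p.
s–m: (162 + 39)/1802 = 0.1115; m–p: (454 + 39)/1802 = 0.2736.
Expected DCO frequency = 0.1115 × 0.2736 ≈ 0.03051; observed = 39/1802 ≈ 0.02164.
Coefficient of coincidence = 0.02164/0.03051 ≈ 0.71.

0.71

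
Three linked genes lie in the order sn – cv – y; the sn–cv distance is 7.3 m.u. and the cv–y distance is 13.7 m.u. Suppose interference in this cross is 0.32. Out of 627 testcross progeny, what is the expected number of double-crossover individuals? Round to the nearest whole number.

4

Map distances give recombination frequencies of 0.073 and 0.137 for the two intervals.
With interference 0.32 (so coincidence = 0.68), expected double-crossover frequency = 0.073 × 0.137 × 0.68 = 0.00680.
Expected number = 0.00680 × 627 = 4.26 ≈ 4.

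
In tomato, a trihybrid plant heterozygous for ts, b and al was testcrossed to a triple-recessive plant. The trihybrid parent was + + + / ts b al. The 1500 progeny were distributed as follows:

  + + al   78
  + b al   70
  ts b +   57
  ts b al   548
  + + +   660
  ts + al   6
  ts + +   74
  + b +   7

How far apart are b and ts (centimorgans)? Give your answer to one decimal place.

10.5 centimorgans

The two rarest classes, + b + and ts + al, are the double crossovers. Comparing them with the parentals, only the b allele has switched, so b is the middle locus and the order is ts – b – al.
Crossovers in the ts–b interval produce the single-crossover classes ts + + and + b al (74 + 70 = 144) plus the double crossovers (13).
RF(ts–b) = (144 + 13) / 1500 = 157/1500 = 0.1047 → 10.5 centimorgans.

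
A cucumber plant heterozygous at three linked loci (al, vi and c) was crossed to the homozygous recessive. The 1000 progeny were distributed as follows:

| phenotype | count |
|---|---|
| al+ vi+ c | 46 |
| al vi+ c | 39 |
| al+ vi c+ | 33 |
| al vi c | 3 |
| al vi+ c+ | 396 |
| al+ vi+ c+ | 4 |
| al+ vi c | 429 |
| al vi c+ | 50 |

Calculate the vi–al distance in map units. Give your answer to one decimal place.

The two most frequent reciprocal classes, al+ vi c and al vi+ c+, are the parental types, so the F1 was al+ vi c / al vi+ c+.
The two rarest classes, al vi c and al+ vi+ c+, are the double crossovers. Comparing them with the parentals, only the al allele has switched, so al is the middle locus and the order is vi – al – c.
Crossovers in the vi–al interval produce the single-crossover classes al+ vi+ c and al vi c+ (46 + 50 = 96) plus the double crossovers (7).
RF(vi–al) = (96 + 7) / 1000 = 103/1000 = 0.1030 → 10.3 map units.

10.3 map units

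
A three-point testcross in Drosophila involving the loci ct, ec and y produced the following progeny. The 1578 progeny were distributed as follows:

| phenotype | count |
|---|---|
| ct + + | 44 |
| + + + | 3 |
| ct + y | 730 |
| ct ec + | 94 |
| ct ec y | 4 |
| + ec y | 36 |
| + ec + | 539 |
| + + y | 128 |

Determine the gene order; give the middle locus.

ec

The two most frequent reciprocal classes, ct + y and + ec +, are the parental types, so the F1 was ct + y / + ec +.
The two rarest classes, ct ec y and + + +, are the double crossovers. Comparing them with the parentals, only the ec allele has switched, so ec is the middle locus and the order is y – ec – ct.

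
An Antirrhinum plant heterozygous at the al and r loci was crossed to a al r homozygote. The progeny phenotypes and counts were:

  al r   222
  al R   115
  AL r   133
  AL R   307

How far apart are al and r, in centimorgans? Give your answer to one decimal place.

The two most frequent classes, AL R (307) and al r (222), are the parental types, so the F1 was AL R / al r.
The recombinant classes are AL r and al R: 133 + 115 = 248.
Recombination frequency = 248/777 = 0.3192 ≈ 31.9%, i.e. 31.9 centimorgans.

31.9 centimorgans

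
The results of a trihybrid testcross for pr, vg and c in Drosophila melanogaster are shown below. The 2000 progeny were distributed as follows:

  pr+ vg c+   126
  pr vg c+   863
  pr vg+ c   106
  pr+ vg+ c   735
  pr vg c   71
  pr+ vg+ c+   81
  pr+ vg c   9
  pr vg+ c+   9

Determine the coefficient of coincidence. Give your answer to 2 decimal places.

0.85

The two most frequent reciprocal classes, pr vg c+ and pr+ vg+ c, are the parental types, so the F1 was pr vg c+ / pr+ vg+ c.
The two rarest classes, pr vg+ c+ and pr+ vg c, are the double crossovers. Comparing them with the parentals, only the vg allele has switched, so vg is the middle locus and the order is c – vg – pr.
c–vg: (152 + 18)/2000 = 0.0850; vg–pr: (232 + 18)/2000 = 0.1250.
Expected DCO frequency = 0.0850 × 0.1250 ≈ 0.01063; observed = 18/2000 ≈ 0.00900.
Coefficient of coincidence = 0.00900/0.01063 ≈ 0.85.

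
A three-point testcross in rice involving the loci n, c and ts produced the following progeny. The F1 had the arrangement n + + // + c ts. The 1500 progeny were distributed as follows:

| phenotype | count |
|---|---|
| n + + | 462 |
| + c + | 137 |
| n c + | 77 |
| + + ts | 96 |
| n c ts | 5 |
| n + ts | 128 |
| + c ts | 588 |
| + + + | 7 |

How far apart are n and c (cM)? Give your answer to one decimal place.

The two rarest classes, + + + and n c ts, are the double crossovers. Comparing them with the parentals, only the n allele has switched, so n is the middle locus and the order is ts – n – c.
Crossovers in the n–c interval produce the single-crossover classes n c + and + + ts (77 + 96 = 173) plus the double crossovers (12).
RF(n–c) = (173 + 12) / 1500 = 185/1500 = 0.1233 → 12.3 cM.

12.3 cM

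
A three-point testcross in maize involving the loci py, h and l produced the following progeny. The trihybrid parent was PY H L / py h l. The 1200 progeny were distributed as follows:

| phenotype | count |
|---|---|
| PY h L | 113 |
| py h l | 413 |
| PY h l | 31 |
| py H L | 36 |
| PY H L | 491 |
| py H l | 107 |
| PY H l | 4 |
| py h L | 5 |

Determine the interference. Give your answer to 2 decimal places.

The two rarest classes, PY H l and py h L, are the double crossovers. Comparing them with the parentals, only the l allele has switched, so l is the middle locus and the order is py – l – h.
py–l: (67 + 9)/1200 = 0.0633; l–h: (220 + 9)/1200 = 0.1908.
Expected DCO frequency = 0.0633 × 0.1908 ≈ 0.01208; observed = 9/1200 ≈ 0.00750.
Coefficient of coincidence = 0.00750/0.01208 ≈ 0.62; interference = 1 − 0.62 = 0.38.

0.38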